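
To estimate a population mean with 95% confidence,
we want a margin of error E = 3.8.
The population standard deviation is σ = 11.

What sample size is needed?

z_0.025 = 1.960
n = (z×σ/E)² = (1.960×11/3.8)²
n = 32.1907
Round up: n = 33

Answer: n = 33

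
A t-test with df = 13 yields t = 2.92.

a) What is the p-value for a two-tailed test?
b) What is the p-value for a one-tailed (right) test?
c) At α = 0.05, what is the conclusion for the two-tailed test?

Answer: a) 0.0119, b) 0.0060, c) reject H₀

Derivation:
Using t-distribution with df = 13:
a) Two-tailed: p = 2×P(T > 2.92) = 0.0119
b) One-tailed: p = P(T > 2.92) = 0.0060
c) 0.0119 < 0.05, reject H₀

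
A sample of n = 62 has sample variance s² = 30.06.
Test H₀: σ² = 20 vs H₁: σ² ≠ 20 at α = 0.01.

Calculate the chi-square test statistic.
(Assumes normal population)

Answer: χ² = 91.6830, fail to reject H₀

Derivation:
df = n - 1 = 61
χ² = (n-1)s²/σ₀² = 61×30.06/20 = 91.6830
Critical values: χ²_{0.995,61} = 36.301, χ²_{0.005,61} = 93.186
Rejection region: χ² < 36.301 or χ² > 93.186
Decision: fail to reject H₀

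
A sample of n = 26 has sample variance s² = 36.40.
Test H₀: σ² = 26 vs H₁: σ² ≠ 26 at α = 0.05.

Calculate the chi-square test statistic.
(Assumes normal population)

df = n - 1 = 25
χ² = (n-1)s²/σ₀² = 25×36.40/26 = 35.0000
Critical values: χ²_{0.975,25} = 13.120, χ²_{0.025,25} = 40.646
Rejection region: χ² < 13.120 or χ² > 40.646
Decision: fail to reject H₀

Answer: χ² = 35.0000, fail to reject H₀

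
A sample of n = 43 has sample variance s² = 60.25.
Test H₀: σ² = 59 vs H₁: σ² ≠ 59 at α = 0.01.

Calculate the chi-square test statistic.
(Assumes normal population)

df = n - 1 = 42
χ² = (n-1)s²/σ₀² = 42×60.25/59 = 42.8898
Critical values: χ²_{0.995,42} = 22.138, χ²_{0.005,42} = 69.336
Rejection region: χ² < 22.138 or χ² > 69.336
Decision: fail to reject H₀

Answer: χ² = 42.8898, fail to reject H₀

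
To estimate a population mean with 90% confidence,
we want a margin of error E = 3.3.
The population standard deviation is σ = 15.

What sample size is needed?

z_0.05 = 1.645
n = (z×σ/E)² = (1.645×15/3.3)²
n = 55.9096
Round up: n = 56

Answer: n = 56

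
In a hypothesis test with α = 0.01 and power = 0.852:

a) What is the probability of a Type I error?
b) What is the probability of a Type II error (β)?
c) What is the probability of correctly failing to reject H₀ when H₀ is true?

Answer: a) 0.01, b) 0.148, c) 0.99

Derivation:
a) Type I error probability = α = 0.01
b) Power = P(reject H₀ | H₁ true) = 1 - β = 0.852, so Type II error probability = β = 1 - Power = 0.148
c) P(fail to reject H₀ | H₀ true) = 1 - α = 0.99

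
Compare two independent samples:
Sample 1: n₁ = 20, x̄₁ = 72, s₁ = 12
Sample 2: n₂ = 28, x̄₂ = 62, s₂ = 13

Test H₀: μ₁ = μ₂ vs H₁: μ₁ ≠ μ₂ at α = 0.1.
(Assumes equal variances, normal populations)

Pooled variance: s²_p = [19×12² + 27×13²]/(46) = 158.6739
s_p = 12.5966
SE = s_p×√(1/n₁ + 1/n₂) = 12.5966×√(1/20 + 1/28) = 3.6879
t = (x̄₁ - x̄₂)/SE = (72 - 62)/3.6879 = 2.7116
df = 46, t-critical = ±1.679
Decision: reject H₀

Answer: t = 2.7116, reject H₀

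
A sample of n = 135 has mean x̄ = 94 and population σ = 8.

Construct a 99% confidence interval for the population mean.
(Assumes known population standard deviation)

Answer: (92.2264, 95.7736)

Derivation:
Confidence level: 99%, α = 0.01
z_0.005 = 2.576
SE = σ/√n = 8/√135 = 0.6885
Margin of error = 2.576 × 0.6885 = 1.7736
CI: x̄ ± margin = 94 ± 1.7736
CI: (92.2264, 95.7736)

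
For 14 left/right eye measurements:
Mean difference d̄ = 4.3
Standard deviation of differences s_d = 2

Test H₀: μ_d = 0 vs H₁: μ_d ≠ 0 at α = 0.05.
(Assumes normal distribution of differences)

Answer: t = 8.0449, reject H₀

Derivation:
df = n - 1 = 13
SE = s_d/√n = 2/√14 = 0.5345
t = d̄/SE = 4.3/0.5345 = 8.0449
Critical value: t_{0.025,13} = ±2.160
p-value < 0.0001
Decision: reject H₀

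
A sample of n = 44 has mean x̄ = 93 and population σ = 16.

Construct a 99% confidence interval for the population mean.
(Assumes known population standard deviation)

Confidence level: 99%, α = 0.01
z_0.005 = 2.576
SE = σ/√n = 16/√44 = 2.4121
Margin of error = 2.576 × 2.4121 = 6.2136
CI: x̄ ± margin = 93 ± 6.2136
CI: (86.7864, 99.2136)

Answer: (86.7864, 99.2136)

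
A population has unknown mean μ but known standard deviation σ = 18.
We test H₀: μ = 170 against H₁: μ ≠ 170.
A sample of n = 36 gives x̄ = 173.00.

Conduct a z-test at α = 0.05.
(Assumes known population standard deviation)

Answer: z = 1.0000, fail to reject H₀

Derivation:
Standard error: SE = σ/√n = 18/√36 = 3.0000
z-statistic: z = (x̄ - μ₀)/SE = (173.00 - 170)/3.0000 = 1.0000
Critical value: ±1.960
p-value = 0.3173
Decision: fail to reject H₀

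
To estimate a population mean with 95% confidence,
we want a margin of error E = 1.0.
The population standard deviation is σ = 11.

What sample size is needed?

z_0.025 = 1.960
n = (z×σ/E)² = (1.960×11/1.0)²
n = 464.8336
Round up: n = 465

Answer: n = 465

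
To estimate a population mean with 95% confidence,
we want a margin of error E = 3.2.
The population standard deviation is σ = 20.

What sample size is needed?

z_0.025 = 1.960
n = (z×σ/E)² = (1.960×20/3.2)²
n = 150.0625
Round up: n = 151

Answer: n = 151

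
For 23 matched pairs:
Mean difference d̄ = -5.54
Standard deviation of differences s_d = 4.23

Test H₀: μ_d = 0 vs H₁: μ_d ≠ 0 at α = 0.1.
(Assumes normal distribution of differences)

Answer: t = -6.2812, reject H₀

Derivation:
df = n - 1 = 22
SE = s_d/√n = 4.23/√23 = 0.8820
t = d̄/SE = -5.54/0.8820 = -6.2812
Critical value: t_{0.05,22} = ±1.717
p-value < 0.0001
Decision: reject H₀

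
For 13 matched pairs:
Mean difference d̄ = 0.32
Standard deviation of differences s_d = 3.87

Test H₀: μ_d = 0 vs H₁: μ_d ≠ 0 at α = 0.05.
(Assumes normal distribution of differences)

Answer: t = 0.2981, fail to reject H₀

Derivation:
df = n - 1 = 12
SE = s_d/√n = 3.87/√13 = 1.0733
t = d̄/SE = 0.32/1.0733 = 0.2981
Critical value: t_{0.025,12} = ±2.179
p-value ≈ 0.7707
Decision: fail to reject H₀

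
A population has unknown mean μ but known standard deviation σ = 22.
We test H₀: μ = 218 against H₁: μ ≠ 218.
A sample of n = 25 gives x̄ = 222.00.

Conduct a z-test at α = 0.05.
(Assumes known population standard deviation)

Standard error: SE = σ/√n = 22/√25 = 4.4000
z-statistic: z = (x̄ - μ₀)/SE = (222.00 - 218)/4.4000 = 0.9091
Critical value: ±1.960
p-value = 0.3633
Decision: fail to reject H₀

Answer: z = 0.9091, fail to reject H₀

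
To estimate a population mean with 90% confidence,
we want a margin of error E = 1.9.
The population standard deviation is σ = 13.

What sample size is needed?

z_0.05 = 1.645
n = (z×σ/E)² = (1.645×13/1.9)²
n = 126.6809
Round up: n = 127

Answer: n = 127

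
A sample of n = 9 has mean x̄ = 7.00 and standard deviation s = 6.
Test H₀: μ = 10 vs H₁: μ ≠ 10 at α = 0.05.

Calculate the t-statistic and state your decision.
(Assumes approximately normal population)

Answer: t = -1.5000, fail to reject H₀

Derivation:
df = n - 1 = 8
SE = s/√n = 6/√9 = 2.0000
t = (x̄ - μ₀)/SE = (7.00 - 10)/2.0000 = -1.5000
Critical value: t_{0.025,8} = ±2.306
p-value ≈ 0.1720
Decision: fail to reject H₀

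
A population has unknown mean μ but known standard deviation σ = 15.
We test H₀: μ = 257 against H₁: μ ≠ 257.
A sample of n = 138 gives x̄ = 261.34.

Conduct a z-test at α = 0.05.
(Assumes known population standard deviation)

Standard error: SE = σ/√n = 15/√138 = 1.2769
z-statistic: z = (x̄ - μ₀)/SE = (261.34 - 257)/1.2769 = 3.3989
Critical value: ±1.960
p-value = 0.0007
Decision: reject H₀

Answer: z = 3.3989, reject H₀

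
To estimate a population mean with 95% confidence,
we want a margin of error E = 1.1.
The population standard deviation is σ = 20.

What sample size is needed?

Answer: n = 1270

Derivation:
z_0.025 = 1.960
n = (z×σ/E)² = (1.960×20/1.1)²
n = 1269.9504
Round up: n = 1270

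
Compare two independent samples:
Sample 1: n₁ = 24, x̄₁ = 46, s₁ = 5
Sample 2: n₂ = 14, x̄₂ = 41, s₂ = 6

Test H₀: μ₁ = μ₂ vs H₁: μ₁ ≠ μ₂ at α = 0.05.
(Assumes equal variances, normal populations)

Answer: t = 2.7623, reject H₀

Derivation:
Pooled variance: s²_p = [23×5² + 13×6²]/(36) = 28.9722
s_p = 5.3826
SE = s_p×√(1/n₁ + 1/n₂) = 5.3826×√(1/24 + 1/14) = 1.8101
t = (x̄₁ - x̄₂)/SE = (46 - 41)/1.8101 = 2.7623
df = 36, t-critical = ±2.028
Decision: reject H₀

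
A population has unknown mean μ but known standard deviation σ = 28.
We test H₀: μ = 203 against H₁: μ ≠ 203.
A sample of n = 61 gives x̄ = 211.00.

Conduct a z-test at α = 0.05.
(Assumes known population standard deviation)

Standard error: SE = σ/√n = 28/√61 = 3.5850
z-statistic: z = (x̄ - μ₀)/SE = (211.00 - 203)/3.5850 = 2.2315
Critical value: ±1.960
p-value = 0.0256
Decision: reject H₀

Answer: z = 2.2315, reject H₀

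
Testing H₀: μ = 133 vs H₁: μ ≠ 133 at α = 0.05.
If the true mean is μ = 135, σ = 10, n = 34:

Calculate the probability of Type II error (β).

Answer: β ≈ 0.7855

Derivation:
SE = σ/√n = 10/√34 = 1.7150
Critical values: μ₀ ± z_0.025×SE = 133 ± 1.960×1.7150
Acceptance region: (129.6386, 136.3614)
Under H₁ (μ = 135): z_high = (136.3614 - 135)/1.7150 = 0.7938, z_low = (129.6386 - 135)/1.7150 = -3.1262
β = P(not reject | H₁) = Φ(0.7938) - Φ(-3.1262) ≈ 0.7855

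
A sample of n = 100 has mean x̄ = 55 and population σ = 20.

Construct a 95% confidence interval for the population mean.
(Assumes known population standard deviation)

Confidence level: 95%, α = 0.05
z_0.025 = 1.960
SE = σ/√n = 20/√100 = 2.0000
Margin of error = 1.960 × 2.0000 = 3.9200
CI: x̄ ± margin = 55 ± 3.9200
CI: (51.0800, 58.9200)

Answer: (51.0800, 58.9200)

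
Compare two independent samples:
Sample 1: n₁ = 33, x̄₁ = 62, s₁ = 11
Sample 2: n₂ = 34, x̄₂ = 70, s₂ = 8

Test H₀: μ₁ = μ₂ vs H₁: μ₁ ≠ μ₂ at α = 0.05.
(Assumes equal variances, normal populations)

Answer: t = -3.4120, reject H₀

Derivation:
Pooled variance: s²_p = [32×11² + 33×8²]/(65) = 92.0615
s_p = 9.5949
SE = s_p×√(1/n₁ + 1/n₂) = 9.5949×√(1/33 + 1/34) = 2.3447
t = (x̄₁ - x̄₂)/SE = (62 - 70)/2.3447 = -3.4120
df = 65, t-critical = ±1.997
Decision: reject H₀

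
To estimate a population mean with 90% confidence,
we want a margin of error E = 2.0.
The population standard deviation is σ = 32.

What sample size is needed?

Answer: n = 693

Derivation:
z_0.05 = 1.645
n = (z×σ/E)² = (1.645×32/2.0)²
n = 692.7424
Round up: n = 693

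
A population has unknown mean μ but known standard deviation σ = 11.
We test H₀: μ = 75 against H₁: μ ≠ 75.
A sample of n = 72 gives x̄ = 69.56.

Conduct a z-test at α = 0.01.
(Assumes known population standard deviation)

Standard error: SE = σ/√n = 11/√72 = 1.2964
z-statistic: z = (x̄ - μ₀)/SE = (69.56 - 75)/1.2964 = -4.1962
Critical value: ±2.576
p-value < 0.0001
Decision: reject H₀

Answer: z = -4.1962, reject H₀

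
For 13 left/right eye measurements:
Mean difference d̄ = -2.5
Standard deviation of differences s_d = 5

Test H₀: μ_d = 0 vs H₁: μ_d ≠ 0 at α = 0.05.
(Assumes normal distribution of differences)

Answer: t = -1.8027, fail to reject H₀

Derivation:
df = n - 1 = 12
SE = s_d/√n = 5/√13 = 1.3868
t = d̄/SE = -2.5/1.3868 = -1.8027
Critical value: t_{0.025,12} = ±2.179
p-value ≈ 0.0966
Decision: fail to reject H₀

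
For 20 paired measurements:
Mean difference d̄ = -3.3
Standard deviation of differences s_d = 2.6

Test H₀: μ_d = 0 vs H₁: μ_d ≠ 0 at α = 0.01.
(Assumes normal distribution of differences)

df = n - 1 = 19
SE = s_d/√n = 2.6/√20 = 0.5814
t = d̄/SE = -3.3/0.5814 = -5.6760
Critical value: t_{0.005,19} = ±2.861
p-value < 0.0001
Decision: reject H₀

Answer: t = -5.6760, reject H₀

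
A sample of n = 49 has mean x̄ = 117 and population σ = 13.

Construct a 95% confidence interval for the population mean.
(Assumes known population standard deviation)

Confidence level: 95%, α = 0.05
z_0.025 = 1.960
SE = σ/√n = 13/√49 = 1.8571
Margin of error = 1.960 × 1.8571 = 3.6399
CI: x̄ ± margin = 117 ± 3.6399
CI: (113.3601, 120.6399)

Answer: (113.3601, 120.6399)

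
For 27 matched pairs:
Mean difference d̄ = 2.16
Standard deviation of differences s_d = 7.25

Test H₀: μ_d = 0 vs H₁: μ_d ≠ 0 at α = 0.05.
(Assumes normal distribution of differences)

df = n - 1 = 26
SE = s_d/√n = 7.25/√27 = 1.3953
t = d̄/SE = 2.16/1.3953 = 1.5481
Critical value: t_{0.025,26} = ±2.056
p-value ≈ 0.1337
Decision: fail to reject H₀

Answer: t = 1.5481, fail to reject H₀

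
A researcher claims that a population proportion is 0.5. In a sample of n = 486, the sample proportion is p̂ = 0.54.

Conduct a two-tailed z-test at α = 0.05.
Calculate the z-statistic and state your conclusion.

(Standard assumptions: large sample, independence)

Answer: z = 1.7637, fail to reject H₀

Derivation:
H₀: p = 0.5, H₁: p ≠ 0.5
Standard error: SE = √(p₀(1-p₀)/n) = √(0.5×0.5/486) = 0.022680
z-statistic: z = (p̂ - p₀)/SE = (0.54 - 0.5)/0.022680 = 1.7637
Critical value: z_0.025 = ±1.960
p-value = 0.0778
Decision: fail to reject H₀ at α = 0.05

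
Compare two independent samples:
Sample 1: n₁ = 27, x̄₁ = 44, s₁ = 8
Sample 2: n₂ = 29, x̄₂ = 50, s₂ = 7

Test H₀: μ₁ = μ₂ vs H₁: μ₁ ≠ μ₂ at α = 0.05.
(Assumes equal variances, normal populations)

Answer: t = -2.9922, reject H₀

Derivation:
Pooled variance: s²_p = [26×8² + 28×7²]/(54) = 56.2222
s_p = 7.4981
SE = s_p×√(1/n₁ + 1/n₂) = 7.4981×√(1/27 + 1/29) = 2.0052
t = (x̄₁ - x̄₂)/SE = (44 - 50)/2.0052 = -2.9922
df = 54, t-critical = ±2.005
Decision: reject H₀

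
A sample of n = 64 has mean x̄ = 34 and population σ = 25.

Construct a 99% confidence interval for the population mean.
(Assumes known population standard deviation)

Answer: (25.9500, 42.0500)

Derivation:
Confidence level: 99%, α = 0.01
z_0.005 = 2.576
SE = σ/√n = 25/√64 = 3.1250
Margin of error = 2.576 × 3.1250 = 8.0500
CI: x̄ ± margin = 34 ± 8.0500
CI: (25.9500, 42.0500)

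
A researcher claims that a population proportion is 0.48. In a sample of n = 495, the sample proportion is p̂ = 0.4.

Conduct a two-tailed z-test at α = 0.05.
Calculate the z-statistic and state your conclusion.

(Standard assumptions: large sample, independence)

H₀: p = 0.48, H₁: p ≠ 0.48
Standard error: SE = √(p₀(1-p₀)/n) = √(0.48×0.52/495) = 0.022455
z-statistic: z = (p̂ - p₀)/SE = (0.4 - 0.48)/0.022455 = -3.5627
Critical value: z_0.025 = ±1.960
p-value = 0.0004
Decision: reject H₀ at α = 0.05

Answer: z = -3.5627, reject H₀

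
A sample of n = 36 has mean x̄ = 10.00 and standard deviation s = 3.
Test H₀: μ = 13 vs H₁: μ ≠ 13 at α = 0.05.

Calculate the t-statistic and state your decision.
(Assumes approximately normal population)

Answer: t = -6.0000, reject H₀

Derivation:
df = n - 1 = 35
SE = s/√n = 3/√36 = 0.5000
t = (x̄ - μ₀)/SE = (10.00 - 13)/0.5000 = -6.0000
Critical value: t_{0.025,35} = ±2.030
p-value < 0.0001
Decision: reject H₀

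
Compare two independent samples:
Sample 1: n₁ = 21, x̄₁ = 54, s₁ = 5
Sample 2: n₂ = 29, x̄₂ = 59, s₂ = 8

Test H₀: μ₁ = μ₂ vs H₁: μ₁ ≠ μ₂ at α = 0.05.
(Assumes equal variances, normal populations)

Answer: t = -2.5253, reject H₀

Derivation:
Pooled variance: s²_p = [20×5² + 28×8²]/(48) = 47.7500
s_p = 6.9101
SE = s_p×√(1/n₁ + 1/n₂) = 6.9101×√(1/21 + 1/29) = 1.9800
t = (x̄₁ - x̄₂)/SE = (54 - 59)/1.9800 = -2.5253
df = 48, t-critical = ±2.011
Decision: reject H₀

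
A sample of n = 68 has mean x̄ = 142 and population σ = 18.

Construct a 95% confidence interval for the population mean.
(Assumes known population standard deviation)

Answer: (137.7217, 146.2783)

Derivation:
Confidence level: 95%, α = 0.05
z_0.025 = 1.960
SE = σ/√n = 18/√68 = 2.1828
Margin of error = 1.960 × 2.1828 = 4.2783
CI: x̄ ± margin = 142 ± 4.2783
CI: (137.7217, 146.2783)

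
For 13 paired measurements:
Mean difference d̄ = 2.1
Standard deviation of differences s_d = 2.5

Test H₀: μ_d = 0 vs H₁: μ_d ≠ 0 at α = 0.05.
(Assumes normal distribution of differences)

df = n - 1 = 12
SE = s_d/√n = 2.5/√13 = 0.6934
t = d̄/SE = 2.1/0.6934 = 3.0286
Critical value: t_{0.025,12} = ±2.179
p-value ≈ 0.0105
Decision: reject H₀

Answer: t = 3.0286, reject H₀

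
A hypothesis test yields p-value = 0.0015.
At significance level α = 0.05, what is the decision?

Answer: reject H₀

Derivation:
Compare p-value to α:
0.0015 < 0.05
Decision: reject H₀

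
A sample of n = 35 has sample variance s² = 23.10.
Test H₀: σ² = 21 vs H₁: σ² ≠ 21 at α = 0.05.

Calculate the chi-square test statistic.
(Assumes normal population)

df = n - 1 = 34
χ² = (n-1)s²/σ₀² = 34×23.10/21 = 37.4000
Critical values: χ²_{0.975,34} = 19.806, χ²_{0.025,34} = 51.966
Rejection region: χ² < 19.806 or χ² > 51.966
Decision: fail to reject H₀

Answer: χ² = 37.4000, fail to reject H₀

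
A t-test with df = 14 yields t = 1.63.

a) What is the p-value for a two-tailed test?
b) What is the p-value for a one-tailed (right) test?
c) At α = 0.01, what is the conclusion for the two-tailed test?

Answer: a) 0.1254, b) 0.0627, c) fail to reject H₀

Derivation:
Using t-distribution with df = 14:
a) Two-tailed: p = 2×P(T > 1.63) = 0.1254
b) One-tailed: p = P(T > 1.63) = 0.0627
c) 0.1254 ≥ 0.01, fail to reject H₀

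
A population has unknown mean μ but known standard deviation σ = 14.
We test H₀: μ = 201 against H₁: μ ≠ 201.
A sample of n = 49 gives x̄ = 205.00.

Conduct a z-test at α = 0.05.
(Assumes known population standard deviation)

Standard error: SE = σ/√n = 14/√49 = 2.0000
z-statistic: z = (x̄ - μ₀)/SE = (205.00 - 201)/2.0000 = 2.0000
Critical value: ±1.960
p-value = 0.0455
Decision: reject H₀

Answer: z = 2.0000, reject H₀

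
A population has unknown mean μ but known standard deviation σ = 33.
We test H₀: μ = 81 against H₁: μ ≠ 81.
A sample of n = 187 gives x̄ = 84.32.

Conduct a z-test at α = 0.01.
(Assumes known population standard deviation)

Answer: z = 1.3758, fail to reject H₀

Derivation:
Standard error: SE = σ/√n = 33/√187 = 2.4132
z-statistic: z = (x̄ - μ₀)/SE = (84.32 - 81)/2.4132 = 1.3758
Critical value: ±2.576
p-value = 0.1689
Decision: fail to reject H₀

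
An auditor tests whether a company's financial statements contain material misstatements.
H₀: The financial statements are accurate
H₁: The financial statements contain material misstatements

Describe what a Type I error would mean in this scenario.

Answer: Concluding the statements are misstated when they are actually accurate

Derivation:
Type I error (α): Rejecting H₀ when H₀ is true
Type II error (β): Failing to reject H₀ when H₁ is true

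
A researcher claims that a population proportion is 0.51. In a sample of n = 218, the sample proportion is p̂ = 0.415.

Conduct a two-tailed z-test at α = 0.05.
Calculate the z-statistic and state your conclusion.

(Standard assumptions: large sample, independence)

Answer: z = -2.8059, reject H₀

Derivation:
H₀: p = 0.51, H₁: p ≠ 0.51
Standard error: SE = √(p₀(1-p₀)/n) = √(0.51×0.49/218) = 0.033857
z-statistic: z = (p̂ - p₀)/SE = (0.415 - 0.51)/0.033857 = -2.8059
Critical value: z_0.025 = ±1.960
p-value = 0.0050
Decision: reject H₀ at α = 0.05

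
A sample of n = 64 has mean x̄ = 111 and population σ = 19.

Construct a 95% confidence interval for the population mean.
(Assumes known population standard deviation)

Answer: (106.3450, 115.6550)

Derivation:
Confidence level: 95%, α = 0.05
z_0.025 = 1.960
SE = σ/√n = 19/√64 = 2.3750
Margin of error = 1.960 × 2.3750 = 4.6550
CI: x̄ ± margin = 111 ± 4.6550
CI: (106.3450, 115.6550)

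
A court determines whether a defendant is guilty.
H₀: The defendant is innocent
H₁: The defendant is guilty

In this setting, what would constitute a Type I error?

Type I error (α): Rejecting H₀ when H₀ is true
Type II error (β): Failing to reject H₀ when H₁ is true

Answer: Convicting an innocent person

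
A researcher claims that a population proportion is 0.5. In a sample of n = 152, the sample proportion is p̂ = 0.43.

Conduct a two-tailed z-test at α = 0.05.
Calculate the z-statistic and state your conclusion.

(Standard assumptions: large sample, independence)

Answer: z = -1.7261, fail to reject H₀

Derivation:
H₀: p = 0.5, H₁: p ≠ 0.5
Standard error: SE = √(p₀(1-p₀)/n) = √(0.5×0.5/152) = 0.040555
z-statistic: z = (p̂ - p₀)/SE = (0.43 - 0.5)/0.040555 = -1.7261
Critical value: z_0.025 = ±1.960
p-value = 0.0843
Decision: fail to reject H₀ at α = 0.05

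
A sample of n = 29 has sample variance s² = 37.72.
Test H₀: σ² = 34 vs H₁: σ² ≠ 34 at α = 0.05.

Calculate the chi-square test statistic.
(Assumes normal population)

df = n - 1 = 28
χ² = (n-1)s²/σ₀² = 28×37.72/34 = 31.0635
Critical values: χ²_{0.975,28} = 15.308, χ²_{0.025,28} = 44.461
Rejection region: χ² < 15.308 or χ² > 44.461
Decision: fail to reject H₀

Answer: χ² = 31.0635, fail to reject H₀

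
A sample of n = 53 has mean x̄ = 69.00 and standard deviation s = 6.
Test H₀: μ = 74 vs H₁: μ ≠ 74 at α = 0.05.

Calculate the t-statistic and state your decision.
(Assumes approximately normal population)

Answer: t = -6.0665, reject H₀

Derivation:
df = n - 1 = 52
SE = s/√n = 6/√53 = 0.8242
t = (x̄ - μ₀)/SE = (69.00 - 74)/0.8242 = -6.0665
Critical value: t_{0.025,52} = ±2.007
p-value < 0.0001
Decision: reject H₀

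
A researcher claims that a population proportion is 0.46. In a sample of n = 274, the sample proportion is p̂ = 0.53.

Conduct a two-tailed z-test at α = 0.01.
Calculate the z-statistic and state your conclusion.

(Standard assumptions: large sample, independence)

H₀: p = 0.46, H₁: p ≠ 0.46
Standard error: SE = √(p₀(1-p₀)/n) = √(0.46×0.54/274) = 0.030109
z-statistic: z = (p̂ - p₀)/SE = (0.53 - 0.46)/0.030109 = 2.3249
Critical value: z_0.005 = ±2.576
p-value = 0.0201
Decision: fail to reject H₀ at α = 0.01

Answer: z = 2.3249, fail to reject H₀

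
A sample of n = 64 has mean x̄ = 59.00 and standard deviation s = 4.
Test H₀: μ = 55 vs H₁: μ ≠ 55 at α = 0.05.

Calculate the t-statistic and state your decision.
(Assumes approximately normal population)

Answer: t = 8.0000, reject H₀

Derivation:
df = n - 1 = 63
SE = s/√n = 4/√64 = 0.5000
t = (x̄ - μ₀)/SE = (59.00 - 55)/0.5000 = 8.0000
Critical value: t_{0.025,63} = ±1.998
p-value < 0.0001
Decision: reject H₀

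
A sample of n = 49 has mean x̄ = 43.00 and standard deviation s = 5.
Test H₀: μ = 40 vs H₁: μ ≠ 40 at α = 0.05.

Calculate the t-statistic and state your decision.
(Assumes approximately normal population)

Answer: t = 4.1999, reject H₀

Derivation:
df = n - 1 = 48
SE = s/√n = 5/√49 = 0.7143
t = (x̄ - μ₀)/SE = (43.00 - 40)/0.7143 = 4.1999
Critical value: t_{0.025,48} = ±2.011
p-value ≈ 0.0001
Decision: reject H₀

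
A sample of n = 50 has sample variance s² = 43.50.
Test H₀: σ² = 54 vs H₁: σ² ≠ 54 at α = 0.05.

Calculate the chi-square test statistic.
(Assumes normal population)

Answer: χ² = 39.4722, fail to reject H₀

Derivation:
df = n - 1 = 49
χ² = (n-1)s²/σ₀² = 49×43.50/54 = 39.4722
Critical values: χ²_{0.975,49} = 31.555, χ²_{0.025,49} = 70.222
Rejection region: χ² < 31.555 or χ² > 70.222
Decision: fail to reject H₀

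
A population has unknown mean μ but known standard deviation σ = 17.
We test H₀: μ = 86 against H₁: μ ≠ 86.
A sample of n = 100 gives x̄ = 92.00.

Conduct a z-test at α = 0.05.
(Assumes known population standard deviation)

Standard error: SE = σ/√n = 17/√100 = 1.7000
z-statistic: z = (x̄ - μ₀)/SE = (92.00 - 86)/1.7000 = 3.5294
Critical value: ±1.960
p-value = 0.0004
Decision: reject H₀

Answer: z = 3.5294, reject H₀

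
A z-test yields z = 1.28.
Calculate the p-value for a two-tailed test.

Answer: p-value ≈ 0.2005

Derivation:
For z = 1.28:
p = 2×P(Z > |1.28|) = 2×(1 - Φ(1.28)) = 0.2005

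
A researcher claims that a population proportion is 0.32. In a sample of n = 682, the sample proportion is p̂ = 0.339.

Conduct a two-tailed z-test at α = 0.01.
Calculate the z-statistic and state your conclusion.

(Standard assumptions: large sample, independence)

H₀: p = 0.32, H₁: p ≠ 0.32
Standard error: SE = √(p₀(1-p₀)/n) = √(0.32×0.68/682) = 0.017862
z-statistic: z = (p̂ - p₀)/SE = (0.339 - 0.32)/0.017862 = 1.0637
Critical value: z_0.005 = ±2.576
p-value = 0.2875
Decision: fail to reject H₀ at α = 0.01

Answer: z = 1.0637, fail to reject H₀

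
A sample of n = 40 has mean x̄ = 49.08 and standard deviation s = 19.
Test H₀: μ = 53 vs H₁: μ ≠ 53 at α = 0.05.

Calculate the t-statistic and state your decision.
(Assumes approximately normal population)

Answer: t = -1.3048, fail to reject H₀

Derivation:
df = n - 1 = 39
SE = s/√n = 19/√40 = 3.0042
t = (x̄ - μ₀)/SE = (49.08 - 53)/3.0042 = -1.3048
Critical value: t_{0.025,39} = ±2.023
p-value ≈ 0.1996
Decision: fail to reject H₀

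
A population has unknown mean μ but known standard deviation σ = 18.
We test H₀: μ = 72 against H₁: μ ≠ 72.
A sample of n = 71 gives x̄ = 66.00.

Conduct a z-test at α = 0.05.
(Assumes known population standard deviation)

Standard error: SE = σ/√n = 18/√71 = 2.1362
z-statistic: z = (x̄ - μ₀)/SE = (66.00 - 72)/2.1362 = -2.8087
Critical value: ±1.960
p-value = 0.0050
Decision: reject H₀

Answer: z = -2.8087, reject H₀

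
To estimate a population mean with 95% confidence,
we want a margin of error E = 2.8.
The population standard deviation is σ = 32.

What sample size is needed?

z_0.025 = 1.960
n = (z×σ/E)² = (1.960×32/2.8)²
n = 501.7600
Round up: n = 502

Answer: n = 502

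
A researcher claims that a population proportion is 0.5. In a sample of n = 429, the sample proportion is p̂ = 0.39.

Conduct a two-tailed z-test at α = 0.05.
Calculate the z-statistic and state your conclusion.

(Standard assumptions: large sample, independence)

Answer: z = -4.5568, reject H₀

Derivation:
H₀: p = 0.5, H₁: p ≠ 0.5
Standard error: SE = √(p₀(1-p₀)/n) = √(0.5×0.5/429) = 0.024140
z-statistic: z = (p̂ - p₀)/SE = (0.39 - 0.5)/0.024140 = -4.5568
Critical value: z_0.025 = ±1.960
p-value < 0.0001
Decision: reject H₀ at α = 0.05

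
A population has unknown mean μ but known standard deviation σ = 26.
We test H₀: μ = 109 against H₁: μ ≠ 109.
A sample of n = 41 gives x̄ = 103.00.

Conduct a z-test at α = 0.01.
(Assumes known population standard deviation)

Standard error: SE = σ/√n = 26/√41 = 4.0605
z-statistic: z = (x̄ - μ₀)/SE = (103.00 - 109)/4.0605 = -1.4777
Critical value: ±2.576
p-value = 0.1395
Decision: fail to reject H₀

Answer: z = -1.4777, fail to reject H₀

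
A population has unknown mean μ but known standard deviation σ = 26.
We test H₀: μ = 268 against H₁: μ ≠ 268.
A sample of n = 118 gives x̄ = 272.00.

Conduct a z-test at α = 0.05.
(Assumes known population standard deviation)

Standard error: SE = σ/√n = 26/√118 = 2.3935
z-statistic: z = (x̄ - μ₀)/SE = (272.00 - 268)/2.3935 = 1.6712
Critical value: ±1.960
p-value = 0.0947
Decision: fail to reject H₀

Answer: z = 1.6712, fail to reject H₀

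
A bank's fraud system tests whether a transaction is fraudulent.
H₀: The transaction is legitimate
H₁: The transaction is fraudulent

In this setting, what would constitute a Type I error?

Type I error (α): Rejecting H₀ when H₀ is true
Type II error (β): Failing to reject H₀ when H₁ is true

Answer: Blocking a legitimate transaction as fraud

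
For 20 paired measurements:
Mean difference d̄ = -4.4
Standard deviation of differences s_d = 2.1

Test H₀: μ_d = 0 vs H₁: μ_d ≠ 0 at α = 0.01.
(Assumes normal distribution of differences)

df = n - 1 = 19
SE = s_d/√n = 2.1/√20 = 0.4696
t = d̄/SE = -4.4/0.4696 = -9.3697
Critical value: t_{0.005,19} = ±2.861
p-value < 0.0001
Decision: reject H₀

Answer: t = -9.3697, reject H₀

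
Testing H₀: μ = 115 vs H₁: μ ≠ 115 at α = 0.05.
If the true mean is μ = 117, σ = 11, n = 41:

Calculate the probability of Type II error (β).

Answer: β ≈ 0.7860

Derivation:
SE = σ/√n = 11/√41 = 1.7179
Critical values: μ₀ ± z_0.025×SE = 115 ± 1.960×1.7179
Acceptance region: (111.6329, 118.3671)
Under H₁ (μ = 117): z_high = (118.3671 - 117)/1.7179 = 0.7958, z_low = (111.6329 - 117)/1.7179 = -3.1242
β = P(not reject | H₁) = Φ(0.7958) - Φ(-3.1242) ≈ 0.7860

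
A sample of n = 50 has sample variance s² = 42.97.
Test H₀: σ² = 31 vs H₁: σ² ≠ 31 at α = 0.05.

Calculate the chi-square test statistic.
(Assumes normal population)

df = n - 1 = 49
χ² = (n-1)s²/σ₀² = 49×42.97/31 = 67.9203
Critical values: χ²_{0.975,49} = 31.555, χ²_{0.025,49} = 70.222
Rejection region: χ² < 31.555 or χ² > 70.222
Decision: fail to reject H₀

Answer: χ² = 67.9203, fail to reject H₀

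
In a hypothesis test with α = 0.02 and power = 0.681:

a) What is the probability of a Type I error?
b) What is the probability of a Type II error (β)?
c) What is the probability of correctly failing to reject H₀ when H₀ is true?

a) Type I error probability = α = 0.02
b) Power = P(reject H₀ | H₁ true) = 1 - β = 0.681, so Type II error probability = β = 1 - Power = 0.319
c) P(fail to reject H₀ | H₀ true) = 1 - α = 0.98

Answer: a) 0.02, b) 0.319, c) 0.98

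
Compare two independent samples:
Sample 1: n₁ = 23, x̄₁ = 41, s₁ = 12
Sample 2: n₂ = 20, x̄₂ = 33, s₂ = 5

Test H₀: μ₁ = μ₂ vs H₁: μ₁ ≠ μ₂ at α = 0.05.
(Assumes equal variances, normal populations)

Pooled variance: s²_p = [22×12² + 19×5²]/(41) = 88.8537
s_p = 9.4262
SE = s_p×√(1/n₁ + 1/n₂) = 9.4262×√(1/23 + 1/20) = 2.8820
t = (x̄₁ - x̄₂)/SE = (41 - 33)/2.8820 = 2.7759
df = 41, t-critical = ±2.020
Decision: reject H₀

Answer: t = 2.7759, reject H₀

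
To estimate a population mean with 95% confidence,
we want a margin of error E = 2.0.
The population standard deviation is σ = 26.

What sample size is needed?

Answer: n = 650

Derivation:
z_0.025 = 1.960
n = (z×σ/E)² = (1.960×26/2.0)²
n = 649.2304
Round up: n = 650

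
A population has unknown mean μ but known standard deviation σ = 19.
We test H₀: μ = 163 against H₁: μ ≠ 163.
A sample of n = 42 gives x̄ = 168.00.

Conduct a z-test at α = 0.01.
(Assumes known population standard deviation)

Answer: z = 1.7054, fail to reject H₀

Derivation:
Standard error: SE = σ/√n = 19/√42 = 2.9318
z-statistic: z = (x̄ - μ₀)/SE = (168.00 - 163)/2.9318 = 1.7054
Critical value: ±2.576
p-value = 0.0881
Decision: fail to reject H₀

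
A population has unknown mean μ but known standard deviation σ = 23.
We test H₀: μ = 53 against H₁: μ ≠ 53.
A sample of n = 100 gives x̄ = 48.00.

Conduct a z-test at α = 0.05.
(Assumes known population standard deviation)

Standard error: SE = σ/√n = 23/√100 = 2.3000
z-statistic: z = (x̄ - μ₀)/SE = (48.00 - 53)/2.3000 = -2.1739
Critical value: ±1.960
p-value = 0.0297
Decision: reject H₀

Answer: z = -2.1739, reject H₀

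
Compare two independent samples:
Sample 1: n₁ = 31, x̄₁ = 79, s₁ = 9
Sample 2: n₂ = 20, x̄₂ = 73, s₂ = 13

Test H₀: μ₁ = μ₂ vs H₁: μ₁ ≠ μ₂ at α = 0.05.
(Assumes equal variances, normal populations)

Pooled variance: s²_p = [30×9² + 19×13²]/(49) = 115.1224
s_p = 10.7295
SE = s_p×√(1/n₁ + 1/n₂) = 10.7295×√(1/31 + 1/20) = 3.0773
t = (x̄₁ - x̄₂)/SE = (79 - 73)/3.0773 = 1.9498
df = 49, t-critical = ±2.010
Decision: fail to reject H₀

Answer: t = 1.9498, fail to reject H₀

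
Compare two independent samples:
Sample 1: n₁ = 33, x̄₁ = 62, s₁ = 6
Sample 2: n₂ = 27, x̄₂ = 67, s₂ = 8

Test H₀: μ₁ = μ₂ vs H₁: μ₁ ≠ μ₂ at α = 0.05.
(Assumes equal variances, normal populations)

Pooled variance: s²_p = [32×6² + 26×8²]/(58) = 48.5517
s_p = 6.9679
SE = s_p×√(1/n₁ + 1/n₂) = 6.9679×√(1/33 + 1/27) = 1.8082
t = (x̄₁ - x̄₂)/SE = (62 - 67)/1.8082 = -2.7652
df = 58, t-critical = ±2.002
Decision: reject H₀

Answer: t = -2.7652, reject H₀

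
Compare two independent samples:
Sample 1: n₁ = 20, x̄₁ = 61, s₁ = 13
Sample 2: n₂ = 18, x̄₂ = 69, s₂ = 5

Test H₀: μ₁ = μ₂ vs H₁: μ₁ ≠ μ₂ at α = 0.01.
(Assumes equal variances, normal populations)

Answer: t = -2.4502, fail to reject H₀

Derivation:
Pooled variance: s²_p = [19×13² + 17×5²]/(36) = 101.0000
s_p = 10.0499
SE = s_p×√(1/n₁ + 1/n₂) = 10.0499×√(1/20 + 1/18) = 3.2651
t = (x̄₁ - x̄₂)/SE = (61 - 69)/3.2651 = -2.4502
df = 36, t-critical = ±2.719
Decision: fail to reject H₀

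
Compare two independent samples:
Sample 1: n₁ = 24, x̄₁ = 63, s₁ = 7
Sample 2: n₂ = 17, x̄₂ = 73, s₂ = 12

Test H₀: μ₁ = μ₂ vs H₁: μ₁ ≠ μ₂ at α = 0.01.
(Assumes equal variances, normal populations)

Pooled variance: s²_p = [23×7² + 16×12²]/(39) = 87.9744
s_p = 9.3795
SE = s_p×√(1/n₁ + 1/n₂) = 9.3795×√(1/24 + 1/17) = 2.9733
t = (x̄₁ - x̄₂)/SE = (63 - 73)/2.9733 = -3.3633
df = 39, t-critical = ±2.708
Decision: reject H₀

Answer: t = -3.3633, reject H₀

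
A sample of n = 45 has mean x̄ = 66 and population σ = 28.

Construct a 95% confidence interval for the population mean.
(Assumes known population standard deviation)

Confidence level: 95%, α = 0.05
z_0.025 = 1.960
SE = σ/√n = 28/√45 = 4.1740
Margin of error = 1.960 × 4.1740 = 8.1810
CI: x̄ ± margin = 66 ± 8.1810
CI: (57.8190, 74.1810)

Answer: (57.8190, 74.1810)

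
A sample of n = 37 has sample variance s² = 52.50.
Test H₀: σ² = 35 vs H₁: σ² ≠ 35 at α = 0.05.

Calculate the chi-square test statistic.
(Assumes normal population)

df = n - 1 = 36
χ² = (n-1)s²/σ₀² = 36×52.50/35 = 54.0000
Critical values: χ²_{0.975,36} = 21.336, χ²_{0.025,36} = 54.437
Rejection region: χ² < 21.336 or χ² > 54.437
Decision: fail to reject H₀

Answer: χ² = 54.0000, fail to reject H₀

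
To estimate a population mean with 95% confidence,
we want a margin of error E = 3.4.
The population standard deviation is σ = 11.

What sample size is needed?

z_0.025 = 1.960
n = (z×σ/E)² = (1.960×11/3.4)²
n = 40.2105
Round up: n = 41

Answer: n = 41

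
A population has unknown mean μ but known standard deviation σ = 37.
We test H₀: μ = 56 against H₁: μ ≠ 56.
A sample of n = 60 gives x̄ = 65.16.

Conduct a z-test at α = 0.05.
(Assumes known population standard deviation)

Standard error: SE = σ/√n = 37/√60 = 4.7767
z-statistic: z = (x̄ - μ₀)/SE = (65.16 - 56)/4.7767 = 1.9176
Critical value: ±1.960
p-value = 0.0552
Decision: fail to reject H₀

Answer: z = 1.9176, fail to reject H₀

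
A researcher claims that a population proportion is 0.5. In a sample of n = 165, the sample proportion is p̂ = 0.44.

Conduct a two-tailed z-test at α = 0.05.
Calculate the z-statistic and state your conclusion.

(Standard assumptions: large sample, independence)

H₀: p = 0.5, H₁: p ≠ 0.5
Standard error: SE = √(p₀(1-p₀)/n) = √(0.5×0.5/165) = 0.038925
z-statistic: z = (p̂ - p₀)/SE = (0.44 - 0.5)/0.038925 = -1.5414
Critical value: z_0.025 = ±1.960
p-value = 0.1232
Decision: fail to reject H₀ at α = 0.05

Answer: z = -1.5414, fail to reject H₀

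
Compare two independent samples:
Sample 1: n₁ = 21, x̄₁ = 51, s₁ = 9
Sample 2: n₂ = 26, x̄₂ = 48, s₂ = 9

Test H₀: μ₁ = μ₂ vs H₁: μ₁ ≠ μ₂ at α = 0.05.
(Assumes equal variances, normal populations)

Pooled variance: s²_p = [20×9² + 25×9²]/(45) = 81.0000
s_p = 9.0000
SE = s_p×√(1/n₁ + 1/n₂) = 9.0000×√(1/21 + 1/26) = 2.6406
t = (x̄₁ - x̄₂)/SE = (51 - 48)/2.6406 = 1.1361
df = 45, t-critical = ±2.014
Decision: fail to reject H₀

Answer: t = 1.1361, fail to reject H₀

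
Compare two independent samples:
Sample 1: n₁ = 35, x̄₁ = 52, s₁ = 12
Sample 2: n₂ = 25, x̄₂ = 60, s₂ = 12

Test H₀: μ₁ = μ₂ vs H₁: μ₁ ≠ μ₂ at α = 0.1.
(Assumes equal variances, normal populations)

Pooled variance: s²_p = [34×12² + 24×12²]/(58) = 144.0000
s_p = 12.0000
SE = s_p×√(1/n₁ + 1/n₂) = 12.0000×√(1/35 + 1/25) = 3.1423
t = (x̄₁ - x̄₂)/SE = (52 - 60)/3.1423 = -2.5459
df = 58, t-critical = ±1.672
Decision: reject H₀

Answer: t = -2.5459, reject H₀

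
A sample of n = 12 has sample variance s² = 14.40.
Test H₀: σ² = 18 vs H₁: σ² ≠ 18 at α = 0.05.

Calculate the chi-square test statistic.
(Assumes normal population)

Answer: χ² = 8.8000, fail to reject H₀

Derivation:
df = n - 1 = 11
χ² = (n-1)s²/σ₀² = 11×14.40/18 = 8.8000
Critical values: χ²_{0.975,11} = 3.816, χ²_{0.025,11} = 21.920
Rejection region: χ² < 3.816 or χ² > 21.920
Decision: fail to reject H₀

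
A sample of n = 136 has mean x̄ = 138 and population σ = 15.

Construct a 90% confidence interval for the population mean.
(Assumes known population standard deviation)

Answer: (135.8842, 140.1158)

Derivation:
Confidence level: 90%, α = 0.1
z_0.05 = 1.645
SE = σ/√n = 15/√136 = 1.2862
Margin of error = 1.645 × 1.2862 = 2.1158
CI: x̄ ± margin = 138 ± 2.1158
CI: (135.8842, 140.1158)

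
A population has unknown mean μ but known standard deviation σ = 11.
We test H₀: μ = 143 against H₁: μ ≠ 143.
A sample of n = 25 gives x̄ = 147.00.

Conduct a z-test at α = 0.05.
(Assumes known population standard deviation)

Standard error: SE = σ/√n = 11/√25 = 2.2000
z-statistic: z = (x̄ - μ₀)/SE = (147.00 - 143)/2.2000 = 1.8182
Critical value: ±1.960
p-value = 0.0690
Decision: fail to reject H₀

Answer: z = 1.8182, fail to reject H₀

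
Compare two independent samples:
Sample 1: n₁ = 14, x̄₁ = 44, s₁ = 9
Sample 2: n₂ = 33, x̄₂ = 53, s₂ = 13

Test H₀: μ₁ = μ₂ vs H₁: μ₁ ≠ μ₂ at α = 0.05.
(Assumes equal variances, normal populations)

Answer: t = -2.3549, reject H₀

Derivation:
Pooled variance: s²_p = [13×9² + 32×13²]/(45) = 143.5778
s_p = 11.9824
SE = s_p×√(1/n₁ + 1/n₂) = 11.9824×√(1/14 + 1/33) = 3.8218
t = (x̄₁ - x̄₂)/SE = (44 - 53)/3.8218 = -2.3549
df = 45, t-critical = ±2.014
Decision: reject H₀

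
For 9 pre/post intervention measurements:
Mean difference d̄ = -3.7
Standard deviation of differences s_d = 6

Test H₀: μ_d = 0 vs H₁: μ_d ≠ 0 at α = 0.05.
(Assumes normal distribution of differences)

df = n - 1 = 8
SE = s_d/√n = 6/√9 = 2.0000
t = d̄/SE = -3.7/2.0000 = -1.8500
Critical value: t_{0.025,8} = ±2.306
p-value ≈ 0.1015
Decision: fail to reject H₀

Answer: t = -1.8500, fail to reject H₀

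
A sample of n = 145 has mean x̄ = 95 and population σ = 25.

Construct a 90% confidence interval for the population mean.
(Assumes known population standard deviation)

Confidence level: 90%, α = 0.1
z_0.05 = 1.645
SE = σ/√n = 25/√145 = 2.0761
Margin of error = 1.645 × 2.0761 = 3.4152
CI: x̄ ± margin = 95 ± 3.4152
CI: (91.5848, 98.4152)

Answer: (91.5848, 98.4152)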